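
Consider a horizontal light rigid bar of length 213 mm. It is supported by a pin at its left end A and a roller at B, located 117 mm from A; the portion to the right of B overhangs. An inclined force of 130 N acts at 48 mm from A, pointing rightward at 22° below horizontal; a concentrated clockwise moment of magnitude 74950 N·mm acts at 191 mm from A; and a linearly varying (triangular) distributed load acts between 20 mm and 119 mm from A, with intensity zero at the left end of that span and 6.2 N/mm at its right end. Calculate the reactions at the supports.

A_x = -120.5 N, A_y = -530.6 N, B_y = 886.2 N

Resultant of the triangular load: ½ × 6.2 × 99 = 306.9 N, acting at 86 mm from A (one-third of the span from the peak).
Taking moments about A: B_y·117 − 130·sin22°·48 − 74950 − (½·6.2·99)·86 = 0 → B_y = 103681/117 = 886.162 ≈ 886.2 N.
ΣF_y = 0: A_y + 886.162 − 130·sin22° − ½·6.2·99 = 0 → A_y = -530.6 N.
ΣF_x = 0: A_x + 130·cos22° = 0 → A_x = -120.5 N.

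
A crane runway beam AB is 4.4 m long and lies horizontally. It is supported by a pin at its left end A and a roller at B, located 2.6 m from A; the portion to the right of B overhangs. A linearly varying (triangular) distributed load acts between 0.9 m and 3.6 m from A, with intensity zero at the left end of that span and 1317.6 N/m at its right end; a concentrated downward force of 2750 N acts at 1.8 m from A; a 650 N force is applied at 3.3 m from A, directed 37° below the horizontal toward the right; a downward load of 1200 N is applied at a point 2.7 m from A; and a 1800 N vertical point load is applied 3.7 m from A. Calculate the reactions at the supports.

A_x = -519.1 N, A_y = -135.3 N, B_y = 8055 N

Resultant of the triangular load: ½ × 1317.6 × 2.7 = 1778.76 N, acting at 2.7 m from A (one-third of the span from the peak).
Taking moments about A: B_y·2.6 − (½·1317.6·2.7)·2.7 − 2750·1.8 − 650·sin37°·3.3 − 1200·2.7 − 1800·3.7 = 0 → B_y = 20943.5/2.6 = 8055.19 ≈ 8055 N.
ΣF_y = 0: A_y + 8055.19 − ½·1317.6·2.7 − 2750 − 650·sin37° − 1200 − 1800 = 0 → A_y = -135.3 N.
ΣF_x = 0: A_x + 650·cos37° = 0 → A_x = -519.1 N.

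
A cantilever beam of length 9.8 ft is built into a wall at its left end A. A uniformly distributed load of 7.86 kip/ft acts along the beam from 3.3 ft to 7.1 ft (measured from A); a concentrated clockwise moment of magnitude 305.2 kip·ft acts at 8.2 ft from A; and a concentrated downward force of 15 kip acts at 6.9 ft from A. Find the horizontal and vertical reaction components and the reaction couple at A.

A_x = 0, A_y = 44.87 kip, M_A = 564.0 kip·ft

Resultant of the distributed load: 7.86 × 3.8 = 29.868 kip at 5.2 ft from A.
ΣF_x = 0: A_x = 0.
ΣF_y = 0: A_y − 7.86·3.8 − 15 = 0 → A_y = 44.87 kip.
ΣM about A: M_A − (7.86·3.8)·5.2 − 305.2 − 15·6.9 = 0 → M_A = 564.0 kip·ft.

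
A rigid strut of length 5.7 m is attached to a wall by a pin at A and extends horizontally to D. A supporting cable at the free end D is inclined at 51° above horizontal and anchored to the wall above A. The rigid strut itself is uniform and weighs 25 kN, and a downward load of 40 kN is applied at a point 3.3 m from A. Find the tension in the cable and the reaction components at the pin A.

T = 45.88 kN, A_x = 28.88 kN, A_y = 29.34 kN

ΣM about A: T·sin51°·5.7 − 25·2.85 − 40·3.3 = 0 → T = 203.25/(5.7·0.777146) = 45.8831 ≈ 45.88 kN.
ΣF_x = 0: A_x − T·cos51° = 0 → A_x = 45.8831 × 0.62932 = 28.88 kN.
ΣF_y = 0: A_y + T·sin51° − 25 − 40 = 0 → A_y = 65 − 45.8831 × 0.777146 = 29.34 kN.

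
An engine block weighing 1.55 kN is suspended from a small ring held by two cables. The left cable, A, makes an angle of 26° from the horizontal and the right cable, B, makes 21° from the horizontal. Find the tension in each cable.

T_A = 1.979 kN, T_B = 1.905 kN

ΣF_x = 0: −T_A·cos26° + T_B·cos21° = 0 → T_B = 0.962739·T_A.
ΣF_y = 0: T_A·sin26° + T_B·sin21° = 1.55.
Substitute: T_A·(0.438371 + 0.962739·0.358368) = 1.55 → T_A = 1.97859 ≈ 1.979 kN.
Then T_B = 0.962739 × 1.97859 = 1.905 kN.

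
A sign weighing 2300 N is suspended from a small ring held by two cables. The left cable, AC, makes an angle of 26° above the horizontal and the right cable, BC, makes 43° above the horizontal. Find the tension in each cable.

T_AC = 1802 N, T_BC = 2214 N

ΣF_x = 0: −T_AC·cos26° + T_BC·cos43° = 0 → T_BC = 1.22895·T_AC.
ΣF_y = 0: T_AC·sin26° + T_BC·sin43° = 2300.
Substitute: T_AC·(0.438371 + 1.22895·0.681998) = 2300 → T_AC = 1801.78 ≈ 1802 N.
Then T_BC = 1.22895 × 1801.78 = 2214 N.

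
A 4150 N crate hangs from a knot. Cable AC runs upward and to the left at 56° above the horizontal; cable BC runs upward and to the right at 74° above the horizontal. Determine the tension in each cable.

T_AC = 1493 N, T_BC = 3029 N

ΣF_x = 0: −T_AC·cos56° + T_BC·cos74° = 0 → T_BC = 2.02873·T_AC.
ΣF_y = 0: T_AC·sin56° + T_BC·sin74° = 4150.
Substitute: T_AC·(0.829038 + 2.02873·0.961262) = 4150 → T_AC = 1493.25 ≈ 1493 N.
Then T_BC = 2.02873 × 1493.25 = 3029 N.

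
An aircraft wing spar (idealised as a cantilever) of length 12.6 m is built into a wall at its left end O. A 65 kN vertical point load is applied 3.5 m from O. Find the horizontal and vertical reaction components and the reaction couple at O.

ΣF_x = 0: O_x = 0.
ΣF_y = 0: O_y − 65 = 0 → O_y = 65.00 kN.
ΣM about O: M_O − 65·3.5 = 0 → M_O = 227.5 kN·m.

O_x = 0, O_y = 65.00 kN, M_O = 227.5 kN·m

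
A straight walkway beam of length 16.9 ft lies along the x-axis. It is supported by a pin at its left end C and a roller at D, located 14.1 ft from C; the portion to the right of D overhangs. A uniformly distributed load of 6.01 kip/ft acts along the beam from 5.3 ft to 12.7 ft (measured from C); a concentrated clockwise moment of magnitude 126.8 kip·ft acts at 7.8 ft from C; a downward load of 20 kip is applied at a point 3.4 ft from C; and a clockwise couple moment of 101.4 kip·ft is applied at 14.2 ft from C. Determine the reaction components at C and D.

Resultant of the distributed load: 6.01 × 7.4 = 44.474 kip at 9 ft from C.
ΣM about C: D_y·14.1 − (6.01·7.4)·9 − 126.8 − 20·3.4 − 101.4 = 0 → D_y = 696.466/14.1 = 49.3948 ≈ 49.39 kip.
ΣF_y = 0: C_y + 49.3948 − 6.01·7.4 − 20 = 0 → C_y = 15.08 kip.
ΣF_x = 0: no horizontal applied forces, so C_x = 0.

C_x = 0, C_y = 15.08 kip, D_y = 49.39 kip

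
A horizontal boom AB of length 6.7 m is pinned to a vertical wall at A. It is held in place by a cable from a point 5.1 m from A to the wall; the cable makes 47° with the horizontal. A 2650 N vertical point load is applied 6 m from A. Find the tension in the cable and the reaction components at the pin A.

ΣM about A: T·sin47°·5.1 − 2650·6 = 0 → T = 15900/(5.1·0.731354) = 4262.84 ≈ 4263 N.
ΣF_x = 0: A_x − T·cos47° = 0 → A_x = 4262.84 × 0.681998 = 2907 N.
ΣF_y = 0: A_y + T·sin47° − 2650 = 0 → A_y = 2650 − 4262.84 × 0.731354 = -467.6 N.

T = 4263 N, A_x = 2907 N, A_y = -467.6 N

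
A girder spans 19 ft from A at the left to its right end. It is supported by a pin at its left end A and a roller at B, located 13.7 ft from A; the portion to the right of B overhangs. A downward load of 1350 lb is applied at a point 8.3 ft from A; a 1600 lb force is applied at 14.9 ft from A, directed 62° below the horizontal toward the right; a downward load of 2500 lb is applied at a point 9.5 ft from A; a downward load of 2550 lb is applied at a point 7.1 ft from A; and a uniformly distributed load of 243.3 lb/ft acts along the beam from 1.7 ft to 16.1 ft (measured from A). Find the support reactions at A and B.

A_x = -751.2 lb, A_y = 3631 lb, B_y = 7685 lb

Resultant of the distributed load: 243.3 × 14.4 = 3503.52 lb at 8.9 ft from A.
Moments about A: B_y·13.7 − 1350·8.3 − 1600·sin62°·14.9 − 2500·9.5 − 2550·7.1 − (243.3·14.4)·8.9 = 0 → B_y = 105291/13.7 = 7685.47 ≈ 7685 lb.
ΣF_y = 0: A_y + 7685.47 − 1350 − 1600·sin62° − 2500 − 2550 − 243.3·14.4 = 0 → A_y = 3631 lb.
ΣF_x = 0: A_x + 1600·cos62° = 0 → A_x = -751.2 lb.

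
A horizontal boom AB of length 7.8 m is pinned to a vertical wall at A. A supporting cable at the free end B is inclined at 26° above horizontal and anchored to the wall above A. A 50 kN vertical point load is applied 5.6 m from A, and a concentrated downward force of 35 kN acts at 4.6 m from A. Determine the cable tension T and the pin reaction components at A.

ΣM about A: T·sin26°·7.8 − 50·5.6 − 35·4.6 = 0 → T = 441/(7.8·0.438371) = 128.974 ≈ 129.0 kN.
ΣF_x = 0: A_x − T·cos26° = 0 → A_x = 128.974 × 0.898794 = 115.9 kN.
ΣF_y = 0: A_y + T·sin26° − 50 − 35 = 0 → A_y = 85 − 128.974 × 0.438371 = 28.46 kN.

T = 129.0 kN, A_x = 115.9 kN, A_y = 28.46 kN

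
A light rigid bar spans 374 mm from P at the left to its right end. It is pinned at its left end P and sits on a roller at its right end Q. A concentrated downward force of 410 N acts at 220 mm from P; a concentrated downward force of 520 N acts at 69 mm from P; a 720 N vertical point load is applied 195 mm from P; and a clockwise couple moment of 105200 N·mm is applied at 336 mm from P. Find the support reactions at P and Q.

Moments about P: Q_y·374 − 410·220 − 520·69 − 720·195 − 105200 = 0 → Q_y = 371680/374 = 993.797 ≈ 993.8 N.
ΣF_y = 0: P_y + 993.797 − 410 − 520 − 720 = 0 → P_y = 656.2 N.
ΣF_x = 0: no horizontal applied forces, so P_x = 0.

P_x = 0, P_y = 656.2 N, Q_y = 993.8 N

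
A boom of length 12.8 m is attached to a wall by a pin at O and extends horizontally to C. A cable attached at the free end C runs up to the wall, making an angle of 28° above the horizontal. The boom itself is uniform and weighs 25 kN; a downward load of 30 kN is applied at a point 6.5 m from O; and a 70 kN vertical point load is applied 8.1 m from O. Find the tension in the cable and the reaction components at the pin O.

ΣM about O: T·sin28°·12.8 − 25·6.4 − 30·6.5 − 70·8.1 = 0 → T = 922/(12.8·0.469472) = 153.43 ≈ 153.4 kN.
ΣF_x = 0: O_x − T·cos28° = 0 → O_x = 153.43 × 0.882948 = 135.5 kN.
ΣF_y = 0: O_y + T·sin28° − 25 − 30 − 70 = 0 → O_y = 125 − 153.43 × 0.469472 = 52.97 kN.

T = 153.4 kN, O_x = 135.5 kN, O_y = 52.97 kN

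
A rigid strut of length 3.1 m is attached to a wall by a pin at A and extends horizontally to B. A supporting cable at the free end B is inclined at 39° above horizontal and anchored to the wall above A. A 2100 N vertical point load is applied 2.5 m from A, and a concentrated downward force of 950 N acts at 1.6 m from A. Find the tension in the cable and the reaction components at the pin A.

T = 3470 N, A_x = 2697 N, A_y = 866.1 N

ΣM about A: T·sin39°·3.1 − 2100·2.5 − 950·1.6 = 0 → T = 6770/(3.1·0.62932) = 3470.21 ≈ 3470 N.
ΣF_x = 0: A_x − T·cos39° = 0 → A_x = 3470.21 × 0.777146 = 2697 N.
ΣF_y = 0: A_y + T·sin39° − 2100 − 950 = 0 → A_y = 3050 − 3470.21 × 0.62932 = 866.1 N.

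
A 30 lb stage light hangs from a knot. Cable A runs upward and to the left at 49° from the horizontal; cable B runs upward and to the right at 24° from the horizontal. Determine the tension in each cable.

T_A = 28.66 lb, T_B = 20.58 lb

ΣF_x = 0: −T_A·cos49° + T_B·cos24° = 0 → T_B = 0.718146·T_A.
ΣF_y = 0: T_A·sin49° + T_B·sin24° = 30.
Substitute: T_A·(0.75471 + 0.718146·0.406737) = 30 → T_A = 28.6586 ≈ 28.66 lb.
Then T_B = 0.718146 × 28.6586 = 20.58 lb.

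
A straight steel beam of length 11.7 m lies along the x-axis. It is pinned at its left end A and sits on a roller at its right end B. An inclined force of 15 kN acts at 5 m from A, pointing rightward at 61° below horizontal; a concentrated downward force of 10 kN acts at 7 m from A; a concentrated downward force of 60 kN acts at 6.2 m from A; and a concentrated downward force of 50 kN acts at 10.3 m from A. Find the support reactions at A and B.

A_x = -7.272 kN, A_y = 45.72 kN, B_y = 87.40 kN

ΣM about A: B_y·11.7 − 15·sin61°·5 − 10·7 − 60·6.2 − 50·10.3 = 0 → B_y = 1022.6/11.7 = 87.4017 ≈ 87.40 kN.
ΣF_y = 0: A_y + 87.4017 − 15·sin61° − 10 − 60 − 50 = 0 → A_y = 45.72 kN.
ΣF_x = 0: A_x + 15·cos61° = 0 → A_x = -7.272 kN.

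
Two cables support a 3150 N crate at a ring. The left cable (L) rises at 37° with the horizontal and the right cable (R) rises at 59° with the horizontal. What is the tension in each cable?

ΣF_x = 0: −T_L·cos37° + T_R·cos59° = 0 → T_R = 1.55063·T_L.
ΣF_y = 0: T_L·sin37° + T_R·sin59° = 3150.
Substitute: T_L·(0.601815 + 1.55063·0.857167) = 3150 → T_L = 1631.31 ≈ 1631 N.
Then T_R = 1.55063 × 1631.31 = 2530 N.

T_L = 1631 N, T_R = 2530 N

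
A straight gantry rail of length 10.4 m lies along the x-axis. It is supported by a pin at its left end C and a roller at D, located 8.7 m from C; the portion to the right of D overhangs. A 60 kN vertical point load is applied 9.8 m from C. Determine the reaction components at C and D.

C_x = 0, C_y = -7.586 kN, D_y = 67.59 kN

ΣM about C: D_y·8.7 − 60·9.8 = 0 → D_y = 588/8.7 = 67.5862 ≈ 67.59 kN.
ΣF_y = 0: C_y + 67.5862 − 60 = 0 → C_y = -7.586 kN.
ΣF_x = 0: no horizontal applied forces, so C_x = 0.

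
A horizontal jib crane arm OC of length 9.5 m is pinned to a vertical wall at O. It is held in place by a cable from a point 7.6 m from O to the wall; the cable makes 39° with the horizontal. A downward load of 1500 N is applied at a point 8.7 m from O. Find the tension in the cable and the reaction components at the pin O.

ΣM about O: T·sin39°·7.6 − 1500·8.7 = 0 → T = 13050/(7.6·0.62932) = 2728.51 ≈ 2729 N.
ΣF_x = 0: O_x − T·cos39° = 0 → O_x = 2728.51 × 0.777146 = 2120 N.
ΣF_y = 0: O_y + T·sin39° − 1500 = 0 → O_y = 1500 − 2728.51 × 0.62932 = -217.1 N.

T = 2729 N, O_x = 2120 N, O_y = -217.1 N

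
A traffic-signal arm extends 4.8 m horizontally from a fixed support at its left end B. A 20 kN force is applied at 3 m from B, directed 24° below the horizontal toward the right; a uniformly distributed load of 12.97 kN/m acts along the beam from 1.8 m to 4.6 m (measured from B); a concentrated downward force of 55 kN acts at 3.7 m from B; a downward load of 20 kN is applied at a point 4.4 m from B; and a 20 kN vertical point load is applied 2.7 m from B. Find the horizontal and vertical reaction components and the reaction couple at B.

Resultant of the distributed load: 12.97 × 2.8 = 36.316 kN at 3.2 m from B.
ΣF_x = 0: B_x + 20·cos24° = 0 → B_x = -18.27 kN.
ΣF_y = 0: B_y − 20·sin24° − 12.97·2.8 − 55 − 20 − 20 = 0 → B_y = 139.5 kN.
ΣM about B: M_B − 20·sin24°·3 − (12.97·2.8)·3.2 − 55·3.7 − 20·4.4 − 20·2.7 = 0 → M_B = 486.1 kN·m.

B_x = -18.27 kN, B_y = 139.5 kN, M_B = 486.1 kN·m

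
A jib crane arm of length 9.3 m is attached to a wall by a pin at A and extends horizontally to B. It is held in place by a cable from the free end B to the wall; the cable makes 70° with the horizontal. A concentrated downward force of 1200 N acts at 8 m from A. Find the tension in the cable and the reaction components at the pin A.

ΣM about A: T·sin70°·9.3 − 1200·8 = 0 → T = 9600/(9.3·0.939693) = 1098.51 ≈ 1099 N.
ΣF_x = 0: A_x − T·cos70° = 0 → A_x = 1098.51 × 0.34202 = 375.7 N.
ΣF_y = 0: A_y + T·sin70° − 1200 = 0 → A_y = 1200 − 1098.51 × 0.939693 = 167.7 N.

T = 1099 N, A_x = 375.7 N, A_y = 167.7 N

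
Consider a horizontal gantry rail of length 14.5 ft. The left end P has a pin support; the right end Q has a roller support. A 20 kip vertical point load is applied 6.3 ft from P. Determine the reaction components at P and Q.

Taking moments about P: Q_y·14.5 − 20·6.3 = 0 → Q_y = 126/14.5 = 8.68966 ≈ 8.690 kip.
ΣF_y = 0: P_y + 8.68966 − 20 = 0 → P_y = 11.31 kip.
ΣF_x = 0: no horizontal applied forces, so P_x = 0.

P_x = 0, P_y = 11.31 kip, Q_y = 8.690 kip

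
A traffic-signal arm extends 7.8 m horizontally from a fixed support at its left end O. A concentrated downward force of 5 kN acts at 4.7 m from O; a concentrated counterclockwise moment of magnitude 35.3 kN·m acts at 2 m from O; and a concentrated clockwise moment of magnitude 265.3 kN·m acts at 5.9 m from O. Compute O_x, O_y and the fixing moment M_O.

ΣF_x = 0: O_x = 0.
ΣF_y = 0: O_y − 5 = 0 → O_y = 5.000 kN.
ΣM about O: M_O − 5·4.7 + 35.3 − 265.3 = 0 → M_O = 253.5 kN·m.

O_x = 0, O_y = 5.000 kN, M_O = 253.5 kN·m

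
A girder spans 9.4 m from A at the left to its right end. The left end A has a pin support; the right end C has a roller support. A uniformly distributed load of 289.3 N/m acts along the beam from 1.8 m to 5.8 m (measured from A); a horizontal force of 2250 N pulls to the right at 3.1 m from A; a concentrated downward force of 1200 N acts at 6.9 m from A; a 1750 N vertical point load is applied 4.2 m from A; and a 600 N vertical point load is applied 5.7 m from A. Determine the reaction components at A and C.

Resultant of the distributed load: 289.3 × 4 = 1157.2 N at 3.8 m from A.
Taking moments about A: C_y·9.4 − (289.3·4)·3.8 − 1200·6.9 − 1750·4.2 − 600·5.7 = 0 → C_y = 23447.36/9.4 = 2494.4 ≈ 2494 N.
ΣF_y = 0: A_y + 2494.4 − 289.3·4 − 1200 − 1750 − 600 = 0 → A_y = 2213 N.
ΣF_x = 0: A_x + 2250 = 0 → A_x = -2250 N.

A_x = -2250 N, A_y = 2213 N, C_y = 2494 N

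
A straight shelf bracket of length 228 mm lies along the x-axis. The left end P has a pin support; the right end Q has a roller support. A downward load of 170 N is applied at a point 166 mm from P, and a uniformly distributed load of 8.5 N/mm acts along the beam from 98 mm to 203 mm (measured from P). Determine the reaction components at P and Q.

Resultant of the distributed load: 8.5 × 105 = 892.5 N at 150.5 mm from P.
Taking moments about P: Q_y·228 − 170·166 − (8.5·105)·150.5 = 0 → Q_y = 162541.25/228 = 712.9 N.
ΣF_y = 0: P_y + 712.9 − 170 − 8.5·105 = 0 → P_y = 349.6 N.
ΣF_x = 0: no horizontal applied forces, so P_x = 0.

P_x = 0, P_y = 349.6 N, Q_y = 712.9 N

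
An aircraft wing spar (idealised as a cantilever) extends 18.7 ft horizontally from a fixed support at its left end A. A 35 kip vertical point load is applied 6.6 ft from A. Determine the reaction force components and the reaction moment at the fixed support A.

ΣF_x = 0: A_x = 0.
ΣF_y = 0: A_y − 35 = 0 → A_y = 35.00 kip.
ΣM about A: M_A − 35·6.6 = 0 → M_A = 231.0 kip·ft.

A_x = 0, A_y = 35.00 kip, M_A = 231.0 kip·ft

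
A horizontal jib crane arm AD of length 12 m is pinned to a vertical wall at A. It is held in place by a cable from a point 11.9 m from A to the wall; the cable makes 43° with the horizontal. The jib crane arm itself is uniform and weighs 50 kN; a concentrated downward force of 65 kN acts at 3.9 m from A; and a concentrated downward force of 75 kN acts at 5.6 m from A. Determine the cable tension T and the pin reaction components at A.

ΣM about A: T·sin43°·11.9 − 50·6 − 65·3.9 − 75·5.6 = 0 → T = 973.5/(11.9·0.681998) = 119.952 ≈ 120.0 kN.
ΣF_x = 0: A_x − T·cos43° = 0 → A_x = 119.952 × 0.731354 = 87.73 kN.
ΣF_y = 0: A_y + T·sin43° − 50 − 65 − 75 = 0 → A_y = 190 − 119.952 × 0.681998 = 108.2 kN.

T = 120.0 kN, A_x = 87.73 kN, A_y = 108.2 kN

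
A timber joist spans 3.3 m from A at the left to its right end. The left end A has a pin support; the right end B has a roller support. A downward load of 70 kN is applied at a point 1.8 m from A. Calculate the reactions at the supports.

Taking moments about A: B_y·3.3 − 70·1.8 = 0 → B_y = 126/3.3 = 38.1818 ≈ 38.18 kN.
ΣF_y = 0: A_y + 38.1818 − 70 = 0 → A_y = 31.82 kN.
ΣF_x = 0: no horizontal applied forces, so A_x = 0.

A_x = 0, A_y = 31.82 kN, B_y = 38.18 kN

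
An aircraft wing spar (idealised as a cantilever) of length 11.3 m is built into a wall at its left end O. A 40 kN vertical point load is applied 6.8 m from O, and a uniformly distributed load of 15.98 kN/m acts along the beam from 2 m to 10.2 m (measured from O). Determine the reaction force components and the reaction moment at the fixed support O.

Resultant of the distributed load: 15.98 × 8.2 = 131.036 kN at 6.1 m from O.
ΣF_x = 0: O_x = 0.
ΣF_y = 0: O_y − 40 − 15.98·8.2 = 0 → O_y = 171.0 kN.
ΣM about O: M_O − 40·6.8 − (15.98·8.2)·6.1 = 0 → M_O = 1071 kN·m.

O_x = 0, O_y = 171.0 kN, M_O = 1071 kN·m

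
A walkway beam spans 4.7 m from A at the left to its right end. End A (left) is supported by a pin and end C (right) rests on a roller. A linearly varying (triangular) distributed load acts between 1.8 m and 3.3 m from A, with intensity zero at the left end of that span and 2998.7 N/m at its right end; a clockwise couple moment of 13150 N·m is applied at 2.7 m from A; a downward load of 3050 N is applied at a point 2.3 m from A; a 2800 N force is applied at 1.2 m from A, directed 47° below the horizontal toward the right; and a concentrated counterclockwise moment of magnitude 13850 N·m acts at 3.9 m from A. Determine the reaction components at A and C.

A_x = -1910 N, A_y = 4141 N, C_y = 3206 N

Resultant of the triangular load: ½ × 2998.7 × 1.5 = 2249.025 N, acting at 2.8 m from A (one-third of the span from the peak).
Taking moments about A: C_y·4.7 − (½·2998.7·1.5)·2.8 − 13150 − 3050·2.3 − 2800·sin47°·1.2 + 13850 = 0 → C_y = 15069.6/4.7 = 3206.3 ≈ 3206 N.
ΣF_y = 0: A_y + 3206.3 − ½·2998.7·1.5 − 3050 − 2800·sin47° = 0 → A_y = 4141 N.
ΣF_x = 0: A_x + 2800·cos47° = 0 → A_x = -1910 N.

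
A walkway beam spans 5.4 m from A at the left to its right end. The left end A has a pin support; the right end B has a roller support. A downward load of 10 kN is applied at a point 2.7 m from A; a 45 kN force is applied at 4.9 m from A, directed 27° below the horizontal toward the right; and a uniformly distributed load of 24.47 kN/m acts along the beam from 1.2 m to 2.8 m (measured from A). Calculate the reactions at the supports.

A_x = -40.10 kN, A_y = 31.54 kN, B_y = 38.04 kN

Resultant of the distributed load: 24.47 × 1.6 = 39.152 kN at 2 m from A.
Moments about A: B_y·5.4 − 10·2.7 − 45·sin27°·4.9 − (24.47·1.6)·2 = 0 → B_y = 205.409/5.4 = 38.0387 ≈ 38.04 kN.
ΣF_y = 0: A_y + 38.0387 − 10 − 45·sin27° − 24.47·1.6 = 0 → A_y = 31.54 kN.
ΣF_x = 0: A_x + 45·cos27° = 0 → A_x = -40.10 kN.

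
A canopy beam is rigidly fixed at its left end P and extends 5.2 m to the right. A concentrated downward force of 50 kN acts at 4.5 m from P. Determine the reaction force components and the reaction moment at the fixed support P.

P_x = 0, P_y = 50.00 kN, M_P = 225.0 kN·m

ΣF_x = 0: P_x = 0.
ΣF_y = 0: P_y − 50 = 0 → P_y = 50.00 kN.
ΣM about P: M_P − 50·4.5 = 0 → M_P = 225.0 kN·m.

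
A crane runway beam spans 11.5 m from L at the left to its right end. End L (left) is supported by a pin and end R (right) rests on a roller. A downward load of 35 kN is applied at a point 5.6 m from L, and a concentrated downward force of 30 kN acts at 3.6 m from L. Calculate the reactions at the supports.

Taking moments about L: R_y·11.5 − 35·5.6 − 30·3.6 = 0 → R_y = 304/11.5 = 26.4348 ≈ 26.43 kN.
ΣF_y = 0: L_y + 26.4348 − 35 − 30 = 0 → L_y = 38.57 kN.
ΣF_x = 0: no horizontal applied forces, so L_x = 0.

L_x = 0, L_y = 38.57 kN, R_y = 26.43 kN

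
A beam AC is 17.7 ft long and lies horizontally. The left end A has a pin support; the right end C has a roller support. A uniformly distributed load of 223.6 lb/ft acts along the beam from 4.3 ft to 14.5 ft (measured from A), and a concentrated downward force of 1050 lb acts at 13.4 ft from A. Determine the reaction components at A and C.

Resultant of the distributed load: 223.6 × 10.2 = 2280.72 lb at 9.4 ft from A.
ΣM about A: C_y·17.7 − (223.6·10.2)·9.4 − 1050·13.4 = 0 → C_y = 35508.768/17.7 = 2006.15 ≈ 2006 lb.
ΣF_y = 0: A_y + 2006.15 − 223.6·10.2 − 1050 = 0 → A_y = 1325 lb.
ΣF_x = 0: no horizontal applied forces, so A_x = 0.

A_x = 0, A_y = 1325 lb, C_y = 2006 lb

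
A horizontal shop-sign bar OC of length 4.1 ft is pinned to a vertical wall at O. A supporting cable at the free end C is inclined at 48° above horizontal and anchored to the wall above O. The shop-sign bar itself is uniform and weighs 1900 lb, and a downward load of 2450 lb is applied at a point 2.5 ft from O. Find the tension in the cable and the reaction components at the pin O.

ΣM about O: T·sin48°·4.1 − 1900·2.05 − 2450·2.5 = 0 → T = 10020/(4.1·0.743145) = 3288.59 ≈ 3289 lb.
ΣF_x = 0: O_x − T·cos48° = 0 → O_x = 3288.59 × 0.669131 = 2200 lb.
ΣF_y = 0: O_y + T·sin48° − 1900 − 2450 = 0 → O_y = 4350 − 3288.59 × 0.743145 = 1906 lb.

T = 3289 lb, O_x = 2200 lb, O_y = 1906 lb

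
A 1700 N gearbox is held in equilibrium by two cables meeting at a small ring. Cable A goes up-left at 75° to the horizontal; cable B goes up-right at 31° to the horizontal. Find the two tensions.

T_A = 1516 N, T_B = 457.7 N

ΣF_x = 0: −T_A·cos75° + T_B·cos31° = 0 → T_B = 0.301947·T_A.
ΣF_y = 0: T_A·sin75° + T_B·sin31° = 1700.
Substitute: T_A·(0.965926 + 0.301947·0.515038) = 1700 → T_A = 1515.91 ≈ 1516 N.
Then T_B = 0.301947 × 1515.91 = 457.7 N.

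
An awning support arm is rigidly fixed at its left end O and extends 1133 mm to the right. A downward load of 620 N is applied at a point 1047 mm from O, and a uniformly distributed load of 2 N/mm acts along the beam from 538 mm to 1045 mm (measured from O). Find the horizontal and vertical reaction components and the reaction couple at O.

Resultant of the distributed load: 2 × 507 = 1014 N at 791.5 mm from O.
ΣF_x = 0: O_x = 0.
ΣF_y = 0: O_y − 620 − 2·507 = 0 → O_y = 1634 N.
ΣM about O: M_O − 620·1047 − (2·507)·791.5 = 0 → M_O = 1452000 N·mm.

O_x = 0, O_y = 1634 N, M_O = 1452000 N·mm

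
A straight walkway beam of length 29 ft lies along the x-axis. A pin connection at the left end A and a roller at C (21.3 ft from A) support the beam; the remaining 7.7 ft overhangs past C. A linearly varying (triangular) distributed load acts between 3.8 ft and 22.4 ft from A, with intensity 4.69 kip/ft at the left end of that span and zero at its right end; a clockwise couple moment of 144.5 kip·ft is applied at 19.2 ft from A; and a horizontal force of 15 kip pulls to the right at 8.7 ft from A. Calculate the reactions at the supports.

A_x = -15.00 kip, A_y = 16.36 kip, C_y = 27.26 kip

Resultant of the triangular load: ½ × 4.69 × 18.6 = 43.617 kip, acting at 10 ft from A (one-third of the span from the peak).
Taking moments about A: C_y·21.3 − (½·4.69·18.6)·10 − 144.5 = 0 → C_y = 580.67/21.3 = 27.2615 ≈ 27.26 kip.
ΣF_y = 0: A_y + 27.2615 − ½·4.69·18.6 = 0 → A_y = 16.36 kip.
ΣF_x = 0: A_x + 15 = 0 → A_x = -15.00 kip.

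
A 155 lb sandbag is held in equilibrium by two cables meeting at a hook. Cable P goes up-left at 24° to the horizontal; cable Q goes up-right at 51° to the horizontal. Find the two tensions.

T_P = 101.0 lb, T_Q = 146.6 lb

ΣF_x = 0: −T_P·cos24° + T_Q·cos51° = 0 → T_Q = 1.45164·T_P.
ΣF_y = 0: T_P·sin24° + T_Q·sin51° = 155.
Substitute: T_P·(0.406737 + 1.45164·0.777146) = 155 → T_P = 100.986 ≈ 101.0 lb.
Then T_Q = 1.45164 × 100.986 = 146.6 lb.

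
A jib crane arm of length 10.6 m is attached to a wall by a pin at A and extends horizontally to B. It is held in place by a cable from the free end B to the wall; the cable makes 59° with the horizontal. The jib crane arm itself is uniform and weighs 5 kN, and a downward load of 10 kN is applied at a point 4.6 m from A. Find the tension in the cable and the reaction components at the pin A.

T = 7.979 kN, A_x = 4.110 kN, A_y = 8.160 kN

ΣM about A: T·sin59°·10.6 − 5·5.3 − 10·4.6 = 0 → T = 72.5/(10.6·0.857167) = 7.97933 ≈ 7.979 kN.
ΣF_x = 0: A_x − T·cos59° = 0 → A_x = 7.97933 × 0.515038 = 4.110 kN.
ΣF_y = 0: A_y + T·sin59° − 5 − 10 = 0 → A_y = 15 − 7.97933 × 0.857167 = 8.160 kN.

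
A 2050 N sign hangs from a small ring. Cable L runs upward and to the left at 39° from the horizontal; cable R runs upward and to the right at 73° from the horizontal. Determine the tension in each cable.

ΣF_x = 0: −T_L·cos39° + T_R·cos73° = 0 → T_R = 2.65808·T_L.
ΣF_y = 0: T_L·sin39° + T_R·sin73° = 2050.
Substitute: T_L·(0.62932 + 2.65808·0.956305) = 2050 → T_L = 646.432 ≈ 646.4 N.
Then T_R = 2.65808 × 646.432 = 1718 N.

T_L = 646.4 N, T_R = 1718 N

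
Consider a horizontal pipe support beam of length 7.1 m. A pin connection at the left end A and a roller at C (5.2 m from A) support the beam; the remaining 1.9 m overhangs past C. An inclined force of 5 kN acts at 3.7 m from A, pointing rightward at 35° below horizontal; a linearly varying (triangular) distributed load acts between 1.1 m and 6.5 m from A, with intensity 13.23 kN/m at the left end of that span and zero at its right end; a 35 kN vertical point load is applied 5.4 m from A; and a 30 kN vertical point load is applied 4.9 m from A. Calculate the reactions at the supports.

A_x = -4.096 kN, A_y = 17.01 kN, C_y = 86.58 kN

Resultant of the triangular load: ½ × 13.23 × 5.4 = 35.721 kN, acting at 2.9 m from A (one-third of the span from the peak).
ΣM about A: C_y·5.2 − 5·sin35°·3.7 − (½·13.23·5.4)·2.9 − 35·5.4 − 30·4.9 = 0 → C_y = 450.202/5.2 = 86.5773 ≈ 86.58 kN.
ΣF_y = 0: A_y + 86.5773 − 5·sin35° − ½·13.23·5.4 − 35 − 30 = 0 → A_y = 17.01 kN.
ΣF_x = 0: A_x + 5·cos35° = 0 → A_x = -4.096 kN.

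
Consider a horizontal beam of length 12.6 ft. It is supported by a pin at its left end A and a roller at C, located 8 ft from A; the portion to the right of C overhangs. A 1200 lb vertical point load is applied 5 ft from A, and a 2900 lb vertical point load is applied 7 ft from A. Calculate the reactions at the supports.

Moments about A: C_y·8 − 1200·5 − 2900·7 = 0 → C_y = 26300/8 = 3287.5 ≈ 3288 lb.
ΣF_y = 0: A_y + 3287.5 − 1200 − 2900 = 0 → A_y = 812.5 lb.
ΣF_x = 0: no horizontal applied forces, so A_x = 0.

A_x = 0, A_y = 812.5 lb, C_y = 3288 lb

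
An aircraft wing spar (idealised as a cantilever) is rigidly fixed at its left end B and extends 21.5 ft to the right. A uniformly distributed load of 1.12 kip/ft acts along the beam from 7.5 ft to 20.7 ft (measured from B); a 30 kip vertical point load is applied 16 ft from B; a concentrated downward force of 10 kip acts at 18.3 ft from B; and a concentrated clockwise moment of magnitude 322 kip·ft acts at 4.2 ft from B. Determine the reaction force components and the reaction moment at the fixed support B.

Resultant of the distributed load: 1.12 × 13.2 = 14.784 kip at 14.1 ft from B.
ΣF_x = 0: B_x = 0.
ΣF_y = 0: B_y − 1.12·13.2 − 30 − 10 = 0 → B_y = 54.78 kip.
ΣM about B: M_B − (1.12·13.2)·14.1 − 30·16 − 10·18.3 − 322 = 0 → M_B = 1193 kip·ft.

B_x = 0, B_y = 54.78 kip, M_B = 1193 kip·ft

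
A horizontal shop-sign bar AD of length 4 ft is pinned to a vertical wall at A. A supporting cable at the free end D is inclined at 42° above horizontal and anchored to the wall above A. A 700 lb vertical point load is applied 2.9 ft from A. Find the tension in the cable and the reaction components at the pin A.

T = 758.4 lb, A_x = 563.6 lb, A_y = 192.5 lb

ΣM about A: T·sin42°·4 − 700·2.9 = 0 → T = 2030/(4·0.669131) = 758.446 ≈ 758.4 lb.
ΣF_x = 0: A_x − T·cos42° = 0 → A_x = 758.446 × 0.743145 = 563.6 lb.
ΣF_y = 0: A_y + T·sin42° − 700 = 0 → A_y = 700 − 758.446 × 0.669131 = 192.5 lb.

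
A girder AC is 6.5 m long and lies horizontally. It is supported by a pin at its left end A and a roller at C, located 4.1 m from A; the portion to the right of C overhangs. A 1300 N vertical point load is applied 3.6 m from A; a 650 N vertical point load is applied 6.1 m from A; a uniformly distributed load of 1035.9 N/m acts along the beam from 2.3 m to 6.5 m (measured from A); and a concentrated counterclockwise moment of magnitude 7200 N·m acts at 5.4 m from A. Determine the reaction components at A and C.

Resultant of the distributed load: 1035.9 × 4.2 = 4350.78 N at 4.4 m from A.
ΣM about A: C_y·4.1 − 1300·3.6 − 650·6.1 − (1035.9·4.2)·4.4 + 7200 = 0 → C_y = 20588.432/4.1 = 5021.57 ≈ 5022 N.
ΣF_y = 0: A_y + 5021.57 − 1300 − 650 − 1035.9·4.2 = 0 → A_y = 1279 N.
ΣF_x = 0: no horizontal applied forces, so A_x = 0.

A_x = 0, A_y = 1279 N, C_y = 5022 N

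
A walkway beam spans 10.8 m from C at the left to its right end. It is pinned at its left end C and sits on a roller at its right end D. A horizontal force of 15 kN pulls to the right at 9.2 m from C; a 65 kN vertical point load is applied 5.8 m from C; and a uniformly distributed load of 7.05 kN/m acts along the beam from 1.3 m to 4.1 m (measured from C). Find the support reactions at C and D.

Resultant of the distributed load: 7.05 × 2.8 = 19.74 kN at 2.7 m from C.
Taking moments about C: D_y·10.8 − 65·5.8 − (7.05·2.8)·2.7 = 0 → D_y = 430.298/10.8 = 39.8424 ≈ 39.84 kN.
ΣF_y = 0: C_y + 39.8424 − 65 − 7.05·2.8 = 0 → C_y = 44.90 kN.
ΣF_x = 0: C_x + 15 = 0 → C_x = -15.00 kN.

C_x = -15.00 kN, C_y = 44.90 kN, D_y = 39.84 kN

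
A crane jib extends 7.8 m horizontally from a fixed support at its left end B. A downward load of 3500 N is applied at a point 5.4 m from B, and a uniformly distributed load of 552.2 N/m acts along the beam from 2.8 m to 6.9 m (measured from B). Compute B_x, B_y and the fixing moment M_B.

B_x = 0, B_y = 5764 N, M_B = 29880 N·m

Resultant of the distributed load: 552.2 × 4.1 = 2264.02 N at 4.85 m from B.
ΣF_x = 0: B_x = 0.
ΣF_y = 0: B_y − 3500 − 552.2·4.1 = 0 → B_y = 5764 N.
ΣM about B: M_B − 3500·5.4 − (552.2·4.1)·4.85 = 0 → M_B = 29880 N·m.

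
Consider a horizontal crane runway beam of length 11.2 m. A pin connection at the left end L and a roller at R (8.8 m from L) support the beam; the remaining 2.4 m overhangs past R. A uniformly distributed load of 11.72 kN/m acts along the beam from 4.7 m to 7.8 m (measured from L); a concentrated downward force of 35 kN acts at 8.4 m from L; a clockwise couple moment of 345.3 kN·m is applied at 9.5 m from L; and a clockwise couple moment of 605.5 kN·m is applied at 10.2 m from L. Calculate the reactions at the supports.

Resultant of the distributed load: 11.72 × 3.1 = 36.332 kN at 6.25 m from L.
Moments about L: R_y·8.8 − (11.72·3.1)·6.25 − 35·8.4 − 345.3 − 605.5 = 0 → R_y = 1471.875/8.8 = 167.259 ≈ 167.3 kN.
ΣF_y = 0: L_y + 167.259 − 11.72·3.1 − 35 = 0 → L_y = -95.93 kN.
ΣF_x = 0: no horizontal applied forces, so L_x = 0.

L_x = 0, L_y = -95.93 kN, R_y = 167.3 kN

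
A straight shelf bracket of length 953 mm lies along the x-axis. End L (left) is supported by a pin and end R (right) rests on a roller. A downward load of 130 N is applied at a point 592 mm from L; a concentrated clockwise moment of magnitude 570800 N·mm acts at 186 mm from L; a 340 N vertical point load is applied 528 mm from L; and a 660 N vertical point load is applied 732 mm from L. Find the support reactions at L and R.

L_x = 0, L_y = -245.0 N, R_y = 1375 N

ΣM about L: R_y·953 − 130·592 − 570800 − 340·528 − 660·732 = 0 → R_y = 1310400/953 = 1375.03 ≈ 1375 N.
ΣF_y = 0: L_y + 1375.03 − 130 − 340 − 660 = 0 → L_y = -245.0 N.
ΣF_x = 0: no horizontal applied forces, so L_x = 0.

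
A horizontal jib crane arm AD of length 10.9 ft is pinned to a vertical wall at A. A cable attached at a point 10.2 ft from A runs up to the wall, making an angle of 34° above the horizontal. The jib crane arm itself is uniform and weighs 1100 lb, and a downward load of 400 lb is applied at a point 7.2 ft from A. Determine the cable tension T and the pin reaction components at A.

ΣM about A: T·sin34°·10.2 − 1100·5.45 − 400·7.2 = 0 → T = 8875/(10.2·0.559193) = 1555.99 ≈ 1556 lb.
ΣF_x = 0: A_x − T·cos34° = 0 → A_x = 1555.99 × 0.829038 = 1290 lb.
ΣF_y = 0: A_y + T·sin34° − 1100 − 400 = 0 → A_y = 1500 − 1555.99 × 0.559193 = 629.9 lb.

T = 1556 lb, A_x = 1290 lb, A_y = 629.9 lb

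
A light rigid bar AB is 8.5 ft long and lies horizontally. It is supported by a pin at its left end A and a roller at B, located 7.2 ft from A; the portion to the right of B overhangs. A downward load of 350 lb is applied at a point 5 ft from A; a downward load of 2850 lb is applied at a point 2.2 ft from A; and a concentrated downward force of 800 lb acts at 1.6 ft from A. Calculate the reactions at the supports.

A_x = 0, A_y = 2708 lb, B_y = 1292 lb

ΣM about A: B_y·7.2 − 350·5 − 2850·2.2 − 800·1.6 = 0 → B_y = 9300/7.2 = 1291.67 ≈ 1292 lb.
ΣF_y = 0: A_y + 1291.67 − 350 − 2850 − 800 = 0 → A_y = 2708 lb.
ΣF_x = 0: no horizontal applied forces, so A_x = 0.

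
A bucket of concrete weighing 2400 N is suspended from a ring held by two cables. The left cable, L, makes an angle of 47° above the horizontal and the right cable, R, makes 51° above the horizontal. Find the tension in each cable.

T_L = 1525 N, T_R = 1653 N

ΣF_x = 0: −T_L·cos47° + T_R·cos51° = 0 → T_R = 1.08371·T_L.
ΣF_y = 0: T_L·sin47° + T_R·sin51° = 2400.
Substitute: T_L·(0.731354 + 1.08371·0.777146) = 2400 → T_L = 1525.21 ≈ 1525 N.
Then T_R = 1.08371 × 1525.21 = 1653 N.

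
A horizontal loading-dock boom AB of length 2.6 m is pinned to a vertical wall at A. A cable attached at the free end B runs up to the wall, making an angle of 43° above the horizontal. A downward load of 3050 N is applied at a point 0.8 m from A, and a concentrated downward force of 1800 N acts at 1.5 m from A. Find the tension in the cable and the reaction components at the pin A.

T = 2899 N, A_x = 2120 N, A_y = 2873 N

ΣM about A: T·sin43°·2.6 − 3050·0.8 − 1800·1.5 = 0 → T = 5140/(2.6·0.681998) = 2898.72 ≈ 2899 N.
ΣF_x = 0: A_x − T·cos43° = 0 → A_x = 2898.72 × 0.731354 = 2120 N.
ΣF_y = 0: A_y + T·sin43° − 3050 − 1800 = 0 → A_y = 4850 − 2898.72 × 0.681998 = 2873 N.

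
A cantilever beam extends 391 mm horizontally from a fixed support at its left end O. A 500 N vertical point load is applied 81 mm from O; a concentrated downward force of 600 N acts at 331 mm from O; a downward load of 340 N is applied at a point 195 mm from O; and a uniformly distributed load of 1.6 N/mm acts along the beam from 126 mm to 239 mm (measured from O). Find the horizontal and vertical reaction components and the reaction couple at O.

Resultant of the distributed load: 1.6 × 113 = 180.8 N at 182.5 mm from O.
ΣF_x = 0: O_x = 0.
ΣF_y = 0: O_y − 500 − 600 − 340 − 1.6·113 = 0 → O_y = 1621 N.
ΣM about O: M_O − 500·81 − 600·331 − 340·195 − (1.6·113)·182.5 = 0 → M_O = 338400 N·mm.

O_x = 0, O_y = 1621 N, M_O = 338400 N·mm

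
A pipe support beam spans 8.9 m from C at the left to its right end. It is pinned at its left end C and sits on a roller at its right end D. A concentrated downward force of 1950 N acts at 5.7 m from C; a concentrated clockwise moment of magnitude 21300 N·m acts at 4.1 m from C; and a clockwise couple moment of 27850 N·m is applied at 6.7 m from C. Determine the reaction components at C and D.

C_x = 0, C_y = -4821 N, D_y = 6771 N

ΣM about C: D_y·8.9 − 1950·5.7 − 21300 − 27850 = 0 → D_y = 60265/8.9 = 6771.35 ≈ 6771 N.
ΣF_y = 0: C_y + 6771.35 − 1950 = 0 → C_y = -4821 N.
ΣF_x = 0: no horizontal applied forces, so C_x = 0.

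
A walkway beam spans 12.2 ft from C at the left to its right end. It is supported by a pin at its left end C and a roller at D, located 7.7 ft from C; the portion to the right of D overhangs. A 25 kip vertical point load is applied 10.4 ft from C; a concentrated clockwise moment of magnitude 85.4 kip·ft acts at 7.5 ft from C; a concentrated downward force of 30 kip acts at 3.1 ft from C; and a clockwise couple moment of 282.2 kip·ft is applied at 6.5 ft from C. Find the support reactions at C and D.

C_x = 0, C_y = -38.58 kip, D_y = 93.58 kip

ΣM about C: D_y·7.7 − 25·10.4 − 85.4 − 30·3.1 − 282.2 = 0 → D_y = 720.6/7.7 = 93.5844 ≈ 93.58 kip.
ΣF_y = 0: C_y + 93.5844 − 25 − 30 = 0 → C_y = -38.58 kip.
ΣF_x = 0: no horizontal applied forces, so C_x = 0.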